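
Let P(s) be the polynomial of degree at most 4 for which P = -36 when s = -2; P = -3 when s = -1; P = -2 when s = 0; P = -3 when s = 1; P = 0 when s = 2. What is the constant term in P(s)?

L_0(s) = (s + 1)s(s - 1)(s - 2) / [24] = (1/24)s^4 - (1/12)s^3 - (1/24)s^2 + (1/12)s
L_1(s) = (s + 2)s(s - 1)(s - 2) / [-6] = -(1/6)s^4 + (1/6)s^3 + (2/3)s^2 - (2/3)s
L_2(s) = (s + 2)(s + 1)(s - 1)(s - 2) / [4] = (1/4)s^4 - (5/4)s^2 + 1
L_3(s) = (s + 2)(s + 1)s(s - 2) / [-6] = -(1/6)s^4 - (1/6)s^3 + (2/3)s^2 + (2/3)s
L_4(s) = (s + 2)(s + 1)s(s - 1) / [24] = (1/24)s^4 + (1/12)s^3 - (1/24)s^2 - (1/12)s
P(s) = (-36)·L_0 + (-3)·L_1 + (-2)·L_2 + (-3)·L_3 + 0·L_4
Only the constant term is needed; take it from each L_i and combine:
(-36)·(0) + (-3)·(0) + (-2)·(1) + (-3)·(0) + 0·(0) = -2

-2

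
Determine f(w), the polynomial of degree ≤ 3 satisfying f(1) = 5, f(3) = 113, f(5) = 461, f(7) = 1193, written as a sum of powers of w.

Build the Lagrange basis polynomials:
L_0(w) = (w - 3)(w - 5)(w - 7) / [-48] = -(1/48)w^3 + (5/16)w^2 - (71/48)w + 35/16
L_1(w) = (w - 1)(w - 5)(w - 7) / [16] = (1/16)w^3 - (13/16)w^2 + (47/16)w - 35/16
L_2(w) = (w - 1)(w - 3)(w - 7) / [-16] = -(1/16)w^3 + (11/16)w^2 - (31/16)w + 21/16
L_3(w) = (w - 1)(w - 3)(w - 5) / [48] = (1/48)w^3 - (3/16)w^2 + (23/48)w - 5/16
f(w) = 5·L_0 + 113·L_1 + 461·L_2 + 1193·L_3
  5·L_0(w) = -(5/48)w^3 + (25/16)w^2 - (355/48)w + 175/16
  113·L_1(w) = (113/16)w^3 - (1469/16)w^2 + (5311/16)w - 3955/16
  461·L_2(w) = -(461/16)w^3 + (5071/16)w^2 - (14291/16)w + 9681/16
  1193·L_3(w) = (1193/48)w^3 - (3579/16)w^2 + (27439/48)w - 5965/16
Adding term by term: 3w^3 + 3w^2 + 3w - 4

f(w) = 3w^3 + 3w^2 + 3w - 4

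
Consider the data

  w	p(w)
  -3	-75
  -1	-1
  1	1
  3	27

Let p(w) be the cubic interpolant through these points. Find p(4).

79

Evaluate each Lagrange basis at w = 4:
L_0(4) = (5)·(3)·(1)/[(-2)·(-4)·(-6)] = -5/16
L_1(4) = (7)·(3)·(1)/[(2)·(-2)·(-4)] = 21/16
L_2(4) = (7)·(5)·(1)/[(4)·(2)·(-2)] = -35/16
L_3(4) = (7)·(5)·(3)/[(6)·(4)·(2)] = 35/16
Sum: (-75)·(-5/16) + (-1)·(21/16) + 1·(-35/16) + 27·(35/16) = 79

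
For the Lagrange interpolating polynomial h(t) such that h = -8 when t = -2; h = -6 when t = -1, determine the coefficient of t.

2

L_0(t) = (t + 1) / [-1] = -t - 1
L_1(t) = (t + 2) / [1] = t + 2
h(t) = (-8)·L_0 + (-6)·L_1
Only the coefficient of t is needed; take it from each L_i and combine:
(-8)·(-1) + (-6)·(1) = 2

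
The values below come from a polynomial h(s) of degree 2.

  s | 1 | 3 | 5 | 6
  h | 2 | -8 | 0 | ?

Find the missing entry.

The 3 known values determine h uniquely (degree ≤ 2).
Evaluate each Lagrange basis at s = 6:
L_0(6) = (3)·(1)/[(-2)·(-4)] = 3/8
L_1(6) = (5)·(1)/[(2)·(-2)] = -5/4
L_2(6) = (5)·(3)/[(4)·(2)] = 15/8
Sum: 2·(3/8) + (-8)·(-5/4) + 0 = 43/4

43/4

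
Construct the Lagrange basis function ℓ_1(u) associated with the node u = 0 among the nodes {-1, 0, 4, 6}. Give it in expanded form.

ℓ_1(u) = (1/24)u^3 - (3/8)u^2 + (7/12)u + 1

ℓ_1(u) = (u + 1)(u - 4)(u - 6) / [(1)·(-4)·(-6)]
       = (u^3 - 9u^2 + 14u + 24) / (24)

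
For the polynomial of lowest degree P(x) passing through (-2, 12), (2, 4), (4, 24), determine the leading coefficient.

2

The leading coefficient equals the top divided difference P[-2,2,4].
P[-2,2] = (4 - 12) / (2 - (-2)) = -2
P[2,4] = (24 - 4) / (4 - 2) = 10
P[-2,2,4] = (10 - (-2)) / (4 - (-2)) = 2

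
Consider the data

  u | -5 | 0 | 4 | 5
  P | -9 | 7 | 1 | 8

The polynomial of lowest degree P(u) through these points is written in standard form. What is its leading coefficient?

The leading coefficient equals the top divided difference P[-5,0,4,5].
P[-5,0] = (7 - (-9)) / (0 - (-5)) = 16/5
P[0,4] = (1 - 7) / (4 - 0) = -3/2
P[4,5] = (8 - 1) / (5 - 4) = 7
P[-5,0,4] = (-3/2 - 16/5) / (4 - (-5)) = -47/90
P[0,4,5] = (7 - (-3/2)) / (5 - 0) = 17/10
P[-5,0,4,5] = (17/10 - (-47/90)) / (5 - (-5)) = 2/9

2/9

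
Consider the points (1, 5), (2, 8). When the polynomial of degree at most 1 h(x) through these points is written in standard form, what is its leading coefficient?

The leading coefficient equals the top divided difference h[1,2].
h[1,2] = (8 - 5) / (2 - 1) = 3

3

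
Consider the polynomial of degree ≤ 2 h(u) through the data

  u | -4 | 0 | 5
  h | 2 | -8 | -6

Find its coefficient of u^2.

29/90

The leading coefficient equals the top divided difference h[-4,0,5].
h[-4,0] = (-8 - 2) / (0 - (-4)) = -5/2
h[0,5] = (-6 - (-8)) / (5 - 0) = 2/5
h[-4,0,5] = (2/5 - (-5/2)) / (5 - (-4)) = 29/90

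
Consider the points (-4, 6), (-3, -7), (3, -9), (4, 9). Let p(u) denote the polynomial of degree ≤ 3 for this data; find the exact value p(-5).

21

Evaluate each Lagrange basis at u = -5:
L_0(-5) = (-2)·(-8)·(-9)/[(-1)·(-7)·(-8)] = 18/7
L_1(-5) = (-1)·(-8)·(-9)/[(1)·(-6)·(-7)] = -12/7
L_2(-5) = (-1)·(-2)·(-9)/[(7)·(6)·(-1)] = 3/7
L_3(-5) = (-1)·(-2)·(-8)/[(8)·(7)·(1)] = -2/7
Sum: 6·(18/7) + (-7)·(-12/7) + (-9)·(3/7) + 9·(-2/7) = 21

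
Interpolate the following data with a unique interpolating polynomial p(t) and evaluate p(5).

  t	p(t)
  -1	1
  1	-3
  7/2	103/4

L_0(5) = (4)·(3/2)/[(-2)·(-9/2)] = 2/3
L_1(5) = (6)·(3/2)/[(2)·(-5/2)] = -9/5
L_2(5) = (6)·(4)/[(9/2)·(5/2)] = 32/15
Sum: 1·(2/3) + (-3)·(-9/5) + 103/4·(32/15) = 61

61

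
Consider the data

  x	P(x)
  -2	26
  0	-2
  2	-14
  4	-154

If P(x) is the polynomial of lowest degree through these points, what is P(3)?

Using Newton's divided-difference form:
P[-2,0] = (-2 - 26) / (0 - (-2)) = -14
P[0,2] = (-14 - (-2)) / (2 - 0) = -6
P[2,4] = (-154 - (-14)) / (4 - 2) = -70
P[-2,0,2] = (-6 - (-14)) / (2 - (-2)) = 2
P[0,2,4] = (-70 - (-6)) / (4 - 0) = -16
P[-2,0,2,4] = (-16 - 2) / (4 - (-2)) = -3
P(3) = 26 + (-14)·(5) + 2·(5)·(3) + (-3)·(5)·(3)·(1) = -59

-59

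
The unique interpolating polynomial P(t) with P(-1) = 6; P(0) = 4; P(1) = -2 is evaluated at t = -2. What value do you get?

Using Newton's divided-difference form:
P[-1,0] = (4 - 6) / (0 - (-1)) = -2
P[0,1] = (-2 - 4) / (1 - 0) = -6
P[-1,0,1] = (-6 - (-2)) / (1 - (-1)) = -2
P(-2) = 6 + (-2)·(-1) + (-2)·(-1)·(-2) = 4

4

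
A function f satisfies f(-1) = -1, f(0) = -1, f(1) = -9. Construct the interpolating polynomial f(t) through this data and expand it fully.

Build the Lagrange basis polynomials:
L_0(t) = t(t - 1) / [2] = (1/2)t^2 - (1/2)t
L_1(t) = (t + 1)(t - 1) / [-1] = -t^2 + 1
L_2(t) = (t + 1)t / [2] = (1/2)t^2 + (1/2)t
f(t) = (-1)·L_0 + (-1)·L_1 + (-9)·L_2
  (-1)·L_0(t) = -(1/2)t^2 + (1/2)t
  (-1)·L_1(t) = t^2 - 1
  (-9)·L_2(t) = -(9/2)t^2 - (9/2)t
Adding term by term: -4t^2 - 4t - 1

f(t) = -4t^2 - 4t - 1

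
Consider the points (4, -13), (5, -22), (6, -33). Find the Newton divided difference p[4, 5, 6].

p[4,5] = (-22 - (-13)) / (5 - 4) = -9
p[5,6] = (-33 - (-22)) / (6 - 5) = -11
p[4,5,6] = (-11 - (-9)) / (6 - 4) = -1

-1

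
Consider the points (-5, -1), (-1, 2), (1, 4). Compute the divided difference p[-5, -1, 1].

p[-5,-1] = (2 - (-1)) / (-1 - (-5)) = 3/4
p[-1,1] = (4 - 2) / (1 - (-1)) = 1
p[-5,-1,1] = (1 - 3/4) / (1 - (-5)) = 1/24

1/24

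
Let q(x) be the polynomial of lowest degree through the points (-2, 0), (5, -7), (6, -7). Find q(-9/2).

L_0(-9/2) = (-19/2)·(-21/2)/[(-7)·(-8)] = 57/32
L_1(-9/2) = (-5/2)·(-21/2)/[(7)·(-1)] = -15/4
L_2(-9/2) = (-5/2)·(-19/2)/[(8)·(1)] = 95/32
Sum: 0 + (-7)·(-15/4) + (-7)·(95/32) = 175/32

175/32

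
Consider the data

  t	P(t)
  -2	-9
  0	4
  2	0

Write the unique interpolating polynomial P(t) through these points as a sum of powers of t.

Build the Lagrange basis polynomials:
L_0(t) = t(t - 2) / [8] = (1/8)t^2 - (1/4)t
L_1(t) = (t + 2)(t - 2) / [-4] = -(1/4)t^2 + 1
L_2(t) = (t + 2)t / [8] = (1/8)t^2 + (1/4)t
P(t) = (-9)·L_0 + 4·L_1 + 0·L_2
  (-9)·L_0(t) = -(9/8)t^2 + (9/4)t
  4·L_1(t) = -t^2 + 4
  0·L_2(t) = 0
Adding term by term: -(17/8)t^2 + (9/4)t + 4

P(t) = -(17/8)t^2 + (9/4)t + 4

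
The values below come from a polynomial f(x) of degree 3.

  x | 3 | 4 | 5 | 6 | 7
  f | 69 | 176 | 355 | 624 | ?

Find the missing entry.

The 4 known values determine f uniquely (degree ≤ 3).
Evaluate each Lagrange basis at x = 7:
L_0(7) = (3)·(2)·(1)/[(-1)·(-2)·(-3)] = -1
L_1(7) = (4)·(2)·(1)/[(1)·(-1)·(-2)] = 4
L_2(7) = (4)·(3)·(1)/[(2)·(1)·(-1)] = -6
L_3(7) = (4)·(3)·(2)/[(3)·(2)·(1)] = 4
Sum: 69·(-1) + 176·(4) + 355·(-6) + 624·(4) = 1001

1001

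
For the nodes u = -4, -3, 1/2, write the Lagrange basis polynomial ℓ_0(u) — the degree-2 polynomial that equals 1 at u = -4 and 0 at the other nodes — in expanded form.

ℓ_0(u) = (2/9)u^2 + (5/9)u - 1/3

ℓ_0(u) = (u + 3)(u - 1/2) / [(-1)·(-9/2)]
       = (u^2 + (5/2)u - 3/2) / (9/2)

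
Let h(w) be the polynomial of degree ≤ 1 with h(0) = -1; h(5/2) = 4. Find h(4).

7

L_0(4) = (3/2)/[(-5/2)] = -3/5
L_1(4) = (4)/[(5/2)] = 8/5
Sum: (-1)·(-3/5) + 4·(8/5) = 7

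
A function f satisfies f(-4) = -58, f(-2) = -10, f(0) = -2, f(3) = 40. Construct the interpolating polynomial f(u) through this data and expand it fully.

f(u) = u^3 + u^2 + 2u - 2

Build the Lagrange basis polynomials:
L_0(u) = (u + 2)u(u - 3) / [-56] = -(1/56)u^3 + (1/56)u^2 + (3/28)u
L_1(u) = (u + 4)u(u - 3) / [20] = (1/20)u^3 + (1/20)u^2 - (3/5)u
L_2(u) = (u + 4)(u + 2)(u - 3) / [-24] = -(1/24)u^3 - (1/8)u^2 + (5/12)u + 1
L_3(u) = (u + 4)(u + 2)u / [105] = (1/105)u^3 + (2/35)u^2 + (8/105)u
f(u) = (-58)·L_0 + (-10)·L_1 + (-2)·L_2 + 40·L_3
  (-58)·L_0(u) = (29/28)u^3 - (29/28)u^2 - (87/14)u
  (-10)·L_1(u) = -(1/2)u^3 - (1/2)u^2 + 6u
  (-2)·L_2(u) = (1/12)u^3 + (1/4)u^2 - (5/6)u - 2
  40·L_3(u) = (8/21)u^3 + (16/7)u^2 + (64/21)u
Adding term by term: u^3 + u^2 + 2u - 2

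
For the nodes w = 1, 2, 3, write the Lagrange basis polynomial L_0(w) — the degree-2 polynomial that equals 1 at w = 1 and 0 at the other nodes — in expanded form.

L_0(w) = (1/2)w^2 - (5/2)w + 3

L_0(w) = (w - 2)(w - 3) / [(-1)·(-2)]
       = (w^2 - 5w + 6) / (2)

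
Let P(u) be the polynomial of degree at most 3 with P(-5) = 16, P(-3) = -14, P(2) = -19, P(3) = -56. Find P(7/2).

-671/8

Evaluate each Lagrange basis at u = 7/2:
L_0(7/2) = (13/2)·(3/2)·(1/2)/[(-2)·(-7)·(-8)] = -39/896
L_1(7/2) = (17/2)·(3/2)·(1/2)/[(2)·(-5)·(-6)] = 17/160
L_2(7/2) = (17/2)·(13/2)·(1/2)/[(7)·(5)·(-1)] = -221/280
L_3(7/2) = (17/2)·(13/2)·(3/2)/[(8)·(6)·(1)] = 221/128
Sum: 16·(-39/896) + (-14)·(17/160) + (-19)·(-221/280) + (-56)·(221/128) = -671/8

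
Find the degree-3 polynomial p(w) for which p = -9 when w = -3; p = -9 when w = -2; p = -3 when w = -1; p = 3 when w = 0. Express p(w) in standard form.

p(w) = -w^3 - 3w^2 + 4w + 3

Build the Lagrange basis polynomials:
L_0(w) = (w + 2)(w + 1)w / [-6] = -(1/6)w^3 - (1/2)w^2 - (1/3)w
L_1(w) = (w + 3)(w + 1)w / [2] = (1/2)w^3 + 2w^2 + (3/2)w
L_2(w) = (w + 3)(w + 2)w / [-2] = -(1/2)w^3 - (5/2)w^2 - 3w
L_3(w) = (w + 3)(w + 2)(w + 1) / [6] = (1/6)w^3 + w^2 + (11/6)w + 1
p(w) = (-9)·L_0 + (-9)·L_1 + (-3)·L_2 + 3·L_3
  (-9)·L_0(w) = (3/2)w^3 + (9/2)w^2 + 3w
  (-9)·L_1(w) = -(9/2)w^3 - 18w^2 - (27/2)w
  (-3)·L_2(w) = (3/2)w^3 + (15/2)w^2 + 9w
  3·L_3(w) = (1/2)w^3 + 3w^2 + (11/2)w + 3
Adding term by term: -w^3 - 3w^2 + 4w + 3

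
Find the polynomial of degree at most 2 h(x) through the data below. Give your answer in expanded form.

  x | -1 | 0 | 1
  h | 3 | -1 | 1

Newton's divided differences:
h[-1,0] = (-1 - 3) / (0 - (-1)) = -4
h[0,1] = (1 - (-1)) / (1 - 0) = 2
h[-1,0,1] = (2 - (-4)) / (1 - (-1)) = 3
h(x) = 3 + (-4)·(x + 1) + 3·(x + 1)x
Expanding: h(x) = 3x^2 - x - 1

h(x) = 3x^2 - x - 1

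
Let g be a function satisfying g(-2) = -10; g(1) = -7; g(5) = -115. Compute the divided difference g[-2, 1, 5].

g[-2,1] = (-7 - (-10)) / (1 - (-2)) = 1
g[1,5] = (-115 - (-7)) / (5 - 1) = -27
g[-2,1,5] = (-27 - 1) / (5 - (-2)) = -4

-4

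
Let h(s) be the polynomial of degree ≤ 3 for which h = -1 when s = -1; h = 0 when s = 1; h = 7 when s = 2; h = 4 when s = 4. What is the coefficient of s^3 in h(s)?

The leading coefficient equals the top divided difference h[-1,1,2,4].
h[-1,1] = (0 - (-1)) / (1 - (-1)) = 1/2
h[1,2] = (7 - 0) / (2 - 1) = 7
h[2,4] = (4 - 7) / (4 - 2) = -3/2
h[-1,1,2] = (7 - 1/2) / (2 - (-1)) = 13/6
h[1,2,4] = (-3/2 - 7) / (4 - 1) = -17/6
h[-1,1,2,4] = (-17/6 - 13/6) / (4 - (-1)) = -1

-1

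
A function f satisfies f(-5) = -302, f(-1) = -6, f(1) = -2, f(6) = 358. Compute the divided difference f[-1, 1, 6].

10

f[-1,1] = (-2 - (-6)) / (1 - (-1)) = 2
f[1,6] = (358 - (-2)) / (6 - 1) = 72
f[-1,1,6] = (72 - 2) / (6 - (-1)) = 10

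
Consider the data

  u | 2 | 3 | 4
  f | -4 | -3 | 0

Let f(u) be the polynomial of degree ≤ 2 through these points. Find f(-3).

Using Newton's divided-difference form:
f[2,3] = (-3 - (-4)) / (3 - 2) = 1
f[3,4] = (0 - (-3)) / (4 - 3) = 3
f[2,3,4] = (3 - 1) / (4 - 2) = 1
f(-3) = -4 + 1·(-5) + 1·(-5)·(-6) = 21

21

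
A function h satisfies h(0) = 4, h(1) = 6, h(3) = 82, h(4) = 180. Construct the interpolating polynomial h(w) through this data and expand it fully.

h(w) = 2w^3 + 4w^2 - 4w + 4

L_0(w) = (w - 1)(w - 3)(w - 4) / [-12] = -(1/12)w^3 + (2/3)w^2 - (19/12)w + 1
L_1(w) = w(w - 3)(w - 4) / [6] = (1/6)w^3 - (7/6)w^2 + 2w
L_2(w) = w(w - 1)(w - 4) / [-6] = -(1/6)w^3 + (5/6)w^2 - (2/3)w
L_3(w) = w(w - 1)(w - 3) / [12] = (1/12)w^3 - (1/3)w^2 + (1/4)w
h(w) = 4·L_0 + 6·L_1 + 82·L_2 + 180·L_3
  4·L_0(w) = -(1/3)w^3 + (8/3)w^2 - (19/3)w + 4
  6·L_1(w) = w^3 - 7w^2 + 12w
  82·L_2(w) = -(41/3)w^3 + (205/3)w^2 - (164/3)w
  180·L_3(w) = 15w^3 - 60w^2 + 45w
Adding term by term: 2w^3 + 4w^2 - 4w + 4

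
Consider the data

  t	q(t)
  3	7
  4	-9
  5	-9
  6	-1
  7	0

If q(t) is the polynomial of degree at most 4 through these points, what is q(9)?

Using Newton's divided-difference form:
q[3,4] = (-9 - 7) / (4 - 3) = -16
q[4,5] = (-9 - (-9)) / (5 - 4) = 0
q[5,6] = (-1 - (-9)) / (6 - 5) = 8
q[6,7] = (0 - (-1)) / (7 - 6) = 1
q[3,4,5] = (0 - (-16)) / (5 - 3) = 8
q[4,5,6] = (8 - 0) / (6 - 4) = 4
q[5,6,7] = (1 - 8) / (7 - 5) = -7/2
q[3,4,5,6] = (4 - 8) / (6 - 3) = -4/3
q[4,5,6,7] = (-7/2 - 4) / (7 - 4) = -5/2
q[3,4,5,6,7] = (-5/2 - (-4/3)) / (7 - 3) = -7/24
q(9) = 7 + (-16)·(6) + 8·(6)·(5) + (-4/3)·(6)·(5)·(4) + (-7/24)·(6)·(5)·(4)·(3) = -114

-114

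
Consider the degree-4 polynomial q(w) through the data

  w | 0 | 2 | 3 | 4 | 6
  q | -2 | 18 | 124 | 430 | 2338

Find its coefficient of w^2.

Build the Lagrange basis polynomials:
L_0(w) = (w - 2)(w - 3)(w - 4)(w - 6) / [144] = (1/144)w^4 - (5/48)w^3 + (5/9)w^2 - (5/4)w + 1
L_1(w) = w(w - 3)(w - 4)(w - 6) / [-16] = -(1/16)w^4 + (13/16)w^3 - (27/8)w^2 + (9/2)w
L_2(w) = w(w - 2)(w - 4)(w - 6) / [9] = (1/9)w^4 - (4/3)w^3 + (44/9)w^2 - (16/3)w
L_3(w) = w(w - 2)(w - 3)(w - 6) / [-16] = -(1/16)w^4 + (11/16)w^3 - (9/4)w^2 + (9/4)w
L_4(w) = w(w - 2)(w - 3)(w - 4) / [144] = (1/144)w^4 - (1/16)w^3 + (13/72)w^2 - (1/6)w
q(w) = (-2)·L_0 + 18·L_1 + 124·L_2 + 430·L_3 + 2338·L_4
Only the coefficient of w^2 is needed; take it from each L_i and combine:
(-2)·(5/9) + 18·(-27/8) + 124·(44/9) + 430·(-9/4) + 2338·(13/72) = -1

-1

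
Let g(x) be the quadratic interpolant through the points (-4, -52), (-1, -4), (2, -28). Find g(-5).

L_0(-5) = (-4)·(-7)/[(-3)·(-6)] = 14/9
L_1(-5) = (-1)·(-7)/[(3)·(-3)] = -7/9
L_2(-5) = (-1)·(-4)/[(6)·(3)] = 2/9
Sum: (-52)·(14/9) + (-4)·(-7/9) + (-28)·(2/9) = -84

-84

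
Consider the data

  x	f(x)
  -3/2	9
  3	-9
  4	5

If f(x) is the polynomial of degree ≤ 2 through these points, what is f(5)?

281/11

Using Newton's divided-difference form:
f[-3/2,3] = (-9 - 9) / (3 - (-3/2)) = -4
f[3,4] = (5 - (-9)) / (4 - 3) = 14
f[-3/2,3,4] = (14 - (-4)) / (4 - (-3/2)) = 36/11
f(5) = 9 + (-4)·(13/2) + (36/11)·(13/2)·(2) = 281/11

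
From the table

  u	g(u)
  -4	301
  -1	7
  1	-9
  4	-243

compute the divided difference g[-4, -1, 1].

g[-4,-1] = (7 - 301) / (-1 - (-4)) = -98
g[-1,1] = (-9 - 7) / (1 - (-1)) = -8
g[-4,-1,1] = (-8 - (-98)) / (1 - (-4)) = 18

18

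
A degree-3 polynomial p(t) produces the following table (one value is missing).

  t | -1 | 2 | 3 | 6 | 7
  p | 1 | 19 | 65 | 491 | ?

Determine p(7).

769

The 4 known values determine p uniquely (degree ≤ 3).
Evaluate each Lagrange basis at t = 7:
L_0(7) = (5)·(4)·(1)/[(-3)·(-4)·(-7)] = -5/21
L_1(7) = (8)·(4)·(1)/[(3)·(-1)·(-4)] = 8/3
L_2(7) = (8)·(5)·(1)/[(4)·(1)·(-3)] = -10/3
L_3(7) = (8)·(5)·(4)/[(7)·(4)·(3)] = 40/21
Sum: 1·(-5/21) + 19·(8/3) + 65·(-10/3) + 491·(40/21) = 769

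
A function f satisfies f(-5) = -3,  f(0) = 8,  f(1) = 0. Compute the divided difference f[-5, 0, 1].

-17/10

f[-5,0] = (8 - (-3)) / (0 - (-5)) = 11/5
f[0,1] = (0 - 8) / (1 - 0) = -8
f[-5,0,1] = (-8 - 11/5) / (1 - (-5)) = -17/10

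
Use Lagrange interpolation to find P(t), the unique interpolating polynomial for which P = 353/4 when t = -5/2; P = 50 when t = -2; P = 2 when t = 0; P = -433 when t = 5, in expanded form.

P(t) = -4t^3 + 3t^2 - 2t + 2

Build the Lagrange basis polynomials:
L_0(t) = (t + 2)t(t - 5) / [-75/8] = -(8/75)t^3 + (8/25)t^2 + (16/15)t
L_1(t) = (t + 5/2)t(t - 5) / [7] = (1/7)t^3 - (5/14)t^2 - (25/14)t
L_2(t) = (t + 5/2)(t + 2)(t - 5) / [-25] = -(1/25)t^3 + (1/50)t^2 + (7/10)t + 1
L_3(t) = (t + 5/2)(t + 2)t / [525/2] = (2/525)t^3 + (3/175)t^2 + (2/105)t
P(t) = (353/4)·L_0 + 50·L_1 + 2·L_2 + (-433)·L_3
  (353/4)·L_0(t) = -(706/75)t^3 + (706/25)t^2 + (1412/15)t
  50·L_1(t) = (50/7)t^3 - (125/7)t^2 - (625/7)t
  2·L_2(t) = -(2/25)t^3 + (1/25)t^2 + (7/5)t + 2
  (-433)·L_3(t) = -(866/525)t^3 - (1299/175)t^2 - (866/105)t
Adding term by term: -4t^3 + 3t^2 - 2t + 2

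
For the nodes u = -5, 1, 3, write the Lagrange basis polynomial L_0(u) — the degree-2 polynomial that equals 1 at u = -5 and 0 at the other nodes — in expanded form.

L_0(u) = (1/48)u^2 - (1/12)u + 1/16

L_0(u) = (u - 1)(u - 3) / [(-6)·(-8)]
       = (u^2 - 4u + 3) / (48)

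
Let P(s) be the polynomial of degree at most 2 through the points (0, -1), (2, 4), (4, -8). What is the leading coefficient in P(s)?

-17/8

The leading coefficient equals the top divided difference P[0,2,4].
P[0,2] = (4 - (-1)) / (2 - 0) = 5/2
P[2,4] = (-8 - 4) / (4 - 2) = -6
P[0,2,4] = (-6 - 5/2) / (4 - 0) = -17/8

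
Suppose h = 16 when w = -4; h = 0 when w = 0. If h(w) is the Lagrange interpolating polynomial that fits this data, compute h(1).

L_0(1) = (1)/[(-4)] = -1/4
L_1(1) = (5)/[(4)] = 5/4
Sum: 16·(-1/4) + 0 = -4

-4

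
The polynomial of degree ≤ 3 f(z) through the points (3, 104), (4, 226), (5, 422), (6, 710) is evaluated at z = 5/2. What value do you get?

521/8

L_0(5/2) = (-3/2)·(-5/2)·(-7/2)/[(-1)·(-2)·(-3)] = 35/16
L_1(5/2) = (-1/2)·(-5/2)·(-7/2)/[(1)·(-1)·(-2)] = -35/16
L_2(5/2) = (-1/2)·(-3/2)·(-7/2)/[(2)·(1)·(-1)] = 21/16
L_3(5/2) = (-1/2)·(-3/2)·(-5/2)/[(3)·(2)·(1)] = -5/16
Sum: 104·(35/16) + 226·(-35/16) + 422·(21/16) + 710·(-5/16) = 521/8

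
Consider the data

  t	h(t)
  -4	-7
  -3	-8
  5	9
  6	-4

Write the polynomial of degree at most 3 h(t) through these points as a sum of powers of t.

Build the Lagrange basis polynomials:
L_0(t) = (t + 3)(t - 5)(t - 6) / [-90] = -(1/90)t^3 + (4/45)t^2 + (1/30)t - 1
L_1(t) = (t + 4)(t - 5)(t - 6) / [72] = (1/72)t^3 - (7/72)t^2 - (7/36)t + 5/3
L_2(t) = (t + 4)(t + 3)(t - 6) / [-72] = -(1/72)t^3 - (1/72)t^2 + (5/12)t + 1
L_3(t) = (t + 4)(t + 3)(t - 5) / [90] = (1/90)t^3 + (1/45)t^2 - (23/90)t - 2/3
h(t) = (-7)·L_0 + (-8)·L_1 + 9·L_2 + (-4)·L_3
  (-7)·L_0(t) = (7/90)t^3 - (28/45)t^2 - (7/30)t + 7
  (-8)·L_1(t) = -(1/9)t^3 + (7/9)t^2 + (14/9)t - 40/3
  9·L_2(t) = -(1/8)t^3 - (1/8)t^2 + (15/4)t + 9
  (-4)·L_3(t) = -(2/45)t^3 - (4/45)t^2 + (46/45)t + 8/3
Adding term by term: -(73/360)t^3 - (7/120)t^2 + (1097/180)t + 16/3

h(t) = -(73/360)t^3 - (7/120)t^2 + (1097/180)t + 16/3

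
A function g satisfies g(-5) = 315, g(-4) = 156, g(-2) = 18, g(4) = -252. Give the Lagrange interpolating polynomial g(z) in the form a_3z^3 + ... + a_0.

g(z) = -3z^3 - 3z^2 - 3z

L_0(z) = (z + 4)(z + 2)(z - 4) / [-27] = -(1/27)z^3 - (2/27)z^2 + (16/27)z + 32/27
L_1(z) = (z + 5)(z + 2)(z - 4) / [16] = (1/16)z^3 + (3/16)z^2 - (9/8)z - 5/2
L_2(z) = (z + 5)(z + 4)(z - 4) / [-36] = -(1/36)z^3 - (5/36)z^2 + (4/9)z + 20/9
L_3(z) = (z + 5)(z + 4)(z + 2) / [432] = (1/432)z^3 + (11/432)z^2 + (19/216)z + 5/54
g(z) = 315·L_0 + 156·L_1 + 18·L_2 + (-252)·L_3
  315·L_0(z) = -(35/3)z^3 - (70/3)z^2 + (560/3)z + 1120/3
  156·L_1(z) = (39/4)z^3 + (117/4)z^2 - (351/2)z - 390
  18·L_2(z) = -(1/2)z^3 - (5/2)z^2 + 8z + 40
  (-252)·L_3(z) = -(7/12)z^3 - (77/12)z^2 - (133/6)z - 70/3
Adding term by term: -3z^3 - 3z^2 - 3z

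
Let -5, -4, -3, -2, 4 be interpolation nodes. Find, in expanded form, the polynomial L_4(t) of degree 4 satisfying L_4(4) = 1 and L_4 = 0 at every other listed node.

L_4(t) = (1/3024)t^4 + (1/216)t^3 + (71/3024)t^2 + (11/216)t + 5/126

L_4(t) = (t + 5)(t + 4)(t + 3)(t + 2) / [(9)·(8)·(7)·(6)]
       = (t^4 + 14t^3 + 71t^2 + 154t + 120) / (3024)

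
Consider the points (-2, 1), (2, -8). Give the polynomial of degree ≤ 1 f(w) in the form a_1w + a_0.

f(w) = -(9/4)w - 7/2

Build the Lagrange basis polynomials:
L_0(w) = (w - 2) / [-4] = -(1/4)w + 1/2
L_1(w) = (w + 2) / [4] = (1/4)w + 1/2
f(w) = 1·L_0 + (-8)·L_1
  1·L_0(w) = -(1/4)w + 1/2
  (-8)·L_1(w) = -2w - 4
Adding term by term: -(9/4)w - 7/2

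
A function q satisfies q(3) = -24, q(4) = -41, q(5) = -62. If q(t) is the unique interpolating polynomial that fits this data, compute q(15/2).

-132

Using Newton's divided-difference form:
q[3,4] = (-41 - (-24)) / (4 - 3) = -17
q[4,5] = (-62 - (-41)) / (5 - 4) = -21
q[3,4,5] = (-21 - (-17)) / (5 - 3) = -2
q(15/2) = -24 + (-17)·(9/2) + (-2)·(9/2)·(7/2) = -132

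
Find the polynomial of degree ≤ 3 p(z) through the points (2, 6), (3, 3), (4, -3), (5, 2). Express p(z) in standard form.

Newton's divided differences:
p[2,3] = (3 - 6) / (3 - 2) = -3
p[3,4] = (-3 - 3) / (4 - 3) = -6
p[4,5] = (2 - (-3)) / (5 - 4) = 5
p[2,3,4] = (-6 - (-3)) / (4 - 2) = -3/2
p[3,4,5] = (5 - (-6)) / (5 - 3) = 11/2
p[2,3,4,5] = (11/2 - (-3/2)) / (5 - 2) = 7/3
p(z) = 6 + (-3)·(z - 2) + (-3/2)·(z - 2)(z - 3) + (7/3)·(z - 2)(z - 3)(z - 4)
Expanding: p(z) = (7/3)z^3 - (45/2)z^2 + (391/6)z - 53

p(z) = (7/3)z^3 - (45/2)z^2 + (391/6)z - 53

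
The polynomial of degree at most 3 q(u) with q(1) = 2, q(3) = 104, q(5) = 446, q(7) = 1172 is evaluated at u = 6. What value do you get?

752

Evaluate each Lagrange basis at u = 6:
L_0(6) = (3)·(1)·(-1)/[(-2)·(-4)·(-6)] = 1/16
L_1(6) = (5)·(1)·(-1)/[(2)·(-2)·(-4)] = -5/16
L_2(6) = (5)·(3)·(-1)/[(4)·(2)·(-2)] = 15/16
L_3(6) = (5)·(3)·(1)/[(6)·(4)·(2)] = 5/16
Sum: 2·(1/16) + 104·(-5/16) + 446·(15/16) + 1172·(5/16) = 752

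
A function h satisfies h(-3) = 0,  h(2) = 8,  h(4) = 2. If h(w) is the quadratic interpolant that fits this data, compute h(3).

Using Newton's divided-difference form:
h[-3,2] = (8 - 0) / (2 - (-3)) = 8/5
h[2,4] = (2 - 8) / (4 - 2) = -3
h[-3,2,4] = (-3 - 8/5) / (4 - (-3)) = -23/35
h(3) = 0 + (8/5)·(6) + (-23/35)·(6)·(1) = 198/35

198/35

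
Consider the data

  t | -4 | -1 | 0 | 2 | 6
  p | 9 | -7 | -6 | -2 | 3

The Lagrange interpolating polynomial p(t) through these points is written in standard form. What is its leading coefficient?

1/70

The leading coefficient equals the top divided difference p[-4,-1,0,2,6].
p[-4,-1] = (-7 - 9) / (-1 - (-4)) = -16/3
p[-1,0] = (-6 - (-7)) / (0 - (-1)) = 1
p[0,2] = (-2 - (-6)) / (2 - 0) = 2
p[2,6] = (3 - (-2)) / (6 - 2) = 5/4
p[-4,-1,0] = (1 - (-16/3)) / (0 - (-4)) = 19/12
p[-1,0,2] = (2 - 1) / (2 - (-1)) = 1/3
p[0,2,6] = (5/4 - 2) / (6 - 0) = -1/8
p[-4,-1,0,2] = (1/3 - 19/12) / (2 - (-4)) = -5/24
p[-1,0,2,6] = (-1/8 - 1/3) / (6 - (-1)) = -11/168
p[-4,-1,0,2,6] = (-11/168 - (-5/24)) / (6 - (-4)) = 1/70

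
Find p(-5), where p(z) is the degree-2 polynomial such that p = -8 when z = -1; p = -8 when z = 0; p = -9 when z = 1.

Evaluate each Lagrange basis at z = -5:
L_0(-5) = (-5)·(-6)/[(-1)·(-2)] = 15
L_1(-5) = (-4)·(-6)/[(1)·(-1)] = -24
L_2(-5) = (-4)·(-5)/[(2)·(1)] = 10
Sum: (-8)·(15) + (-8)·(-24) + (-9)·(10) = -18

-18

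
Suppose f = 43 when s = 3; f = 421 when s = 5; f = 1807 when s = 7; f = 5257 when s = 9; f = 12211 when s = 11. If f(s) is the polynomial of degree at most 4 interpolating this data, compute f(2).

7

Evaluate each Lagrange basis at s = 2:
L_0(2) = (-3)·(-5)·(-7)·(-9)/[(-2)·(-4)·(-6)·(-8)] = 315/128
L_1(2) = (-1)·(-5)·(-7)·(-9)/[(2)·(-2)·(-4)·(-6)] = -105/32
L_2(2) = (-1)·(-3)·(-7)·(-9)/[(4)·(2)·(-2)·(-4)] = 189/64
L_3(2) = (-1)·(-3)·(-5)·(-9)/[(6)·(4)·(2)·(-2)] = -45/32
L_4(2) = (-1)·(-3)·(-5)·(-7)/[(8)·(6)·(4)·(2)] = 35/128
Sum: 43·(315/128) + 421·(-105/32) + 1807·(189/64) + 5257·(-45/32) + 12211·(35/128) = 7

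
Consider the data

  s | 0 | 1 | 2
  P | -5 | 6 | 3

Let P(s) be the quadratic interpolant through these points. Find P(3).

Evaluate each Lagrange basis at s = 3:
L_0(3) = (2)·(1)/[(-1)·(-2)] = 1
L_1(3) = (3)·(1)/[(1)·(-1)] = -3
L_2(3) = (3)·(2)/[(2)·(1)] = 3
Sum: (-5)·(1) + 6·(-3) + 3·(3) = -14

-14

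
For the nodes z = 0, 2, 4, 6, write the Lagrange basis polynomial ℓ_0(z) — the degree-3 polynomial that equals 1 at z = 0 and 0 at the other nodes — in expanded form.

ℓ_0(z) = (z - 2)(z - 4)(z - 6) / [(-2)·(-4)·(-6)]
       = (z^3 - 12z^2 + 44z - 48) / (-48)

ℓ_0(z) = -(1/48)z^3 + (1/4)z^2 - (11/12)z + 1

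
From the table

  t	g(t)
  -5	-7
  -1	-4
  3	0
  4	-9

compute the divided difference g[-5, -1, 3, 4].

-65/288

g[-5,-1] = (-4 - (-7)) / (-1 - (-5)) = 3/4
g[-1,3] = (0 - (-4)) / (3 - (-1)) = 1
g[3,4] = (-9 - 0) / (4 - 3) = -9
g[-5,-1,3] = (1 - 3/4) / (3 - (-5)) = 1/32
g[-1,3,4] = (-9 - 1) / (4 - (-1)) = -2
g[-5,-1,3,4] = (-2 - 1/32) / (4 - (-5)) = -65/288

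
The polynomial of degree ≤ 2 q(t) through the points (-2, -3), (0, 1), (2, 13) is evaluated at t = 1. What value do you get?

6

L_0(1) = (1)·(-1)/[(-2)·(-4)] = -1/8
L_1(1) = (3)·(-1)/[(2)·(-2)] = 3/4
L_2(1) = (3)·(1)/[(4)·(2)] = 3/8
Sum: (-3)·(-1/8) + 1·(3/4) + 13·(3/8) = 6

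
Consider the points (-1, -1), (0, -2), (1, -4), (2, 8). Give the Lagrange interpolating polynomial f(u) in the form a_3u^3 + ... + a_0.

f(u) = (5/2)u^3 - (1/2)u^2 - 4u - 2

Build the Lagrange basis polynomials:
L_0(u) = u(u - 1)(u - 2) / [-6] = -(1/6)u^3 + (1/2)u^2 - (1/3)u
L_1(u) = (u + 1)(u - 1)(u - 2) / [2] = (1/2)u^3 - u^2 - (1/2)u + 1
L_2(u) = (u + 1)u(u - 2) / [-2] = -(1/2)u^3 + (1/2)u^2 + u
L_3(u) = (u + 1)u(u - 1) / [6] = (1/6)u^3 - (1/6)u
f(u) = (-1)·L_0 + (-2)·L_1 + (-4)·L_2 + 8·L_3
  (-1)·L_0(u) = (1/6)u^3 - (1/2)u^2 + (1/3)u
  (-2)·L_1(u) = -u^3 + 2u^2 + u - 2
  (-4)·L_2(u) = 2u^3 - 2u^2 - 4u
  8·L_3(u) = (4/3)u^3 - (4/3)u
Adding term by term: (5/2)u^3 - (1/2)u^2 - 4u - 2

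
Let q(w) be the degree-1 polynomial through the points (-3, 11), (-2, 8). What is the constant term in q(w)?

2

Build the Lagrange basis polynomials:
L_0(w) = (w + 2) / [-1] = -w - 2
L_1(w) = (w + 3) / [1] = w + 3
q(w) = 11·L_0 + 8·L_1
Only the constant term is needed; take it from each L_i and combine:
11·(-2) + 8·(3) = 2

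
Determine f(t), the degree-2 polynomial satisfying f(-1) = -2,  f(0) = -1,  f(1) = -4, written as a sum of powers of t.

f(t) = -2t^2 - t - 1

Newton's divided differences:
f[-1,0] = (-1 - (-2)) / (0 - (-1)) = 1
f[0,1] = (-4 - (-1)) / (1 - 0) = -3
f[-1,0,1] = (-3 - 1) / (1 - (-1)) = -2
f(t) = -2 + 1·(t + 1) + (-2)·(t + 1)t
Expanding: f(t) = -2t^2 - t - 1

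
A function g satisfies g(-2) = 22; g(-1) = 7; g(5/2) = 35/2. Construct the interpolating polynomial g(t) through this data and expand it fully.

g(t) = 4t^2 - 3t

Newton's divided differences:
g[-2,-1] = (7 - 22) / (-1 - (-2)) = -15
g[-1,5/2] = (35/2 - 7) / (5/2 - (-1)) = 3
g[-2,-1,5/2] = (3 - (-15)) / (5/2 - (-2)) = 4
g(t) = 22 + (-15)·(t + 2) + 4·(t + 2)(t + 1)
Expanding: g(t) = 4t^2 - 3t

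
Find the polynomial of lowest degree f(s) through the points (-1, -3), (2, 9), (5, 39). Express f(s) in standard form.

L_0(s) = (s - 2)(s - 5) / [18] = (1/18)s^2 - (7/18)s + 5/9
L_1(s) = (s + 1)(s - 5) / [-9] = -(1/9)s^2 + (4/9)s + 5/9
L_2(s) = (s + 1)(s - 2) / [18] = (1/18)s^2 - (1/18)s - 1/9
f(s) = (-3)·L_0 + 9·L_1 + 39·L_2
  (-3)·L_0(s) = -(1/6)s^2 + (7/6)s - 5/3
  9·L_1(s) = -s^2 + 4s + 5
  39·L_2(s) = (13/6)s^2 - (13/6)s - 13/3
Adding term by term: s^2 + 3s - 1

f(s) = s^2 + 3s - 1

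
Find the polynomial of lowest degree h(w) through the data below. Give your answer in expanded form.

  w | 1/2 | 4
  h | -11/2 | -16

Build the Lagrange basis polynomials:
L_0(w) = (w - 4) / [-7/2] = -(2/7)w + 8/7
L_1(w) = (w - 1/2) / [7/2] = (2/7)w - 1/7
h(w) = (-11/2)·L_0 + (-16)·L_1
  (-11/2)·L_0(w) = (11/7)w - 44/7
  (-16)·L_1(w) = -(32/7)w + 16/7
Adding term by term: -3w - 4

h(w) = -3w - 4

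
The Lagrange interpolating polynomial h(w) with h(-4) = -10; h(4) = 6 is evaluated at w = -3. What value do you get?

Evaluate each Lagrange basis at w = -3:
L_0(-3) = (-7)/[(-8)] = 7/8
L_1(-3) = (1)/[(8)] = 1/8
Sum: (-10)·(7/8) + 6·(1/8) = -8

-8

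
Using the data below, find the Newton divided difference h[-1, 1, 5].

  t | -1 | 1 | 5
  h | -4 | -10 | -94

-3

h[-1,1] = (-10 - (-4)) / (1 - (-1)) = -3
h[1,5] = (-94 - (-10)) / (5 - 1) = -21
h[-1,1,5] = (-21 - (-3)) / (5 - (-1)) = -3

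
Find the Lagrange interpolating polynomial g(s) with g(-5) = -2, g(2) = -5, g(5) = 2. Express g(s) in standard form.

g(s) = (29/105)s^2 + (2/5)s - 145/21

L_0(s) = (s - 2)(s - 5) / [70] = (1/70)s^2 - (1/10)s + 1/7
L_1(s) = (s + 5)(s - 5) / [-21] = -(1/21)s^2 + 25/21
L_2(s) = (s + 5)(s - 2) / [30] = (1/30)s^2 + (1/10)s - 1/3
g(s) = (-2)·L_0 + (-5)·L_1 + 2·L_2
  (-2)·L_0(s) = -(1/35)s^2 + (1/5)s - 2/7
  (-5)·L_1(s) = (5/21)s^2 - 125/21
  2·L_2(s) = (1/15)s^2 + (1/5)s - 2/3
Adding term by term: (29/105)s^2 + (2/5)s - 145/21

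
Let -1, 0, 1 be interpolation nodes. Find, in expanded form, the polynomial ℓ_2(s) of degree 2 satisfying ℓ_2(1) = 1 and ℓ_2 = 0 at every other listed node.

ℓ_2(s) = (1/2)s^2 + (1/2)s

ℓ_2(s) = (s + 1)s / [(2)·(1)]
       = (s^2 + s) / (2)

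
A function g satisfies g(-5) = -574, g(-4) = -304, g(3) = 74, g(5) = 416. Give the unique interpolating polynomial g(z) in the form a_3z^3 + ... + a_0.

g(z) = 4z^3 - 3z^2 - z - 4

Newton's divided differences:
g[-5,-4] = (-304 - (-574)) / (-4 - (-5)) = 270
g[-4,3] = (74 - (-304)) / (3 - (-4)) = 54
g[3,5] = (416 - 74) / (5 - 3) = 171
g[-5,-4,3] = (54 - 270) / (3 - (-5)) = -27
g[-4,3,5] = (171 - 54) / (5 - (-4)) = 13
g[-5,-4,3,5] = (13 - (-27)) / (5 - (-5)) = 4
g(z) = -574 + 270·(z + 5) + (-27)·(z + 5)(z + 4) + 4·(z + 5)(z + 4)(z - 3)
Expanding: g(z) = 4z^3 - 3z^2 - z - 4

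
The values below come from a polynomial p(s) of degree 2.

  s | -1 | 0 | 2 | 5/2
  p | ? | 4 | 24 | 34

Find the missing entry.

The 3 known values determine p uniquely (degree ≤ 2).
Evaluate each Lagrange basis at s = -1:
L_0(-1) = (-3)·(-7/2)/[(-2)·(-5/2)] = 21/10
L_1(-1) = (-1)·(-7/2)/[(2)·(-1/2)] = -7/2
L_2(-1) = (-1)·(-3)/[(5/2)·(1/2)] = 12/5
Sum: 4·(21/10) + 24·(-7/2) + 34·(12/5) = 6

6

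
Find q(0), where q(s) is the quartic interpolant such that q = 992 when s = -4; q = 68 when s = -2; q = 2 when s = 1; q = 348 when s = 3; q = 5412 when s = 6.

0

Evaluate each Lagrange basis at s = 0:
L_0(0) = (2)·(-1)·(-3)·(-6)/[(-2)·(-5)·(-7)·(-10)] = -9/175
L_1(0) = (4)·(-1)·(-3)·(-6)/[(2)·(-3)·(-5)·(-8)] = 3/10
L_2(0) = (4)·(2)·(-3)·(-6)/[(5)·(3)·(-2)·(-5)] = 24/25
L_3(0) = (4)·(2)·(-1)·(-6)/[(7)·(5)·(2)·(-3)] = -8/35
L_4(0) = (4)·(2)·(-1)·(-3)/[(10)·(8)·(5)·(3)] = 1/50
Sum: 992·(-9/175) + 68·(3/10) + 2·(24/25) + 348·(-8/35) + 5412·(1/50) = 0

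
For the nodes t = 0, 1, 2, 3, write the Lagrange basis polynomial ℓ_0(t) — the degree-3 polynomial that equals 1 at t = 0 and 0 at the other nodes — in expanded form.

ℓ_0(t) = -(1/6)t^3 + t^2 - (11/6)t + 1

ℓ_0(t) = (t - 1)(t - 2)(t - 3) / [(-1)·(-2)·(-3)]
       = (t^3 - 6t^2 + 11t - 6) / (-6)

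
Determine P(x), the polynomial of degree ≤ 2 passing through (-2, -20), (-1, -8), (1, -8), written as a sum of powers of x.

Build the Lagrange basis polynomials:
L_0(x) = (x + 1)(x - 1) / [3] = (1/3)x^2 - 1/3
L_1(x) = (x + 2)(x - 1) / [-2] = -(1/2)x^2 - (1/2)x + 1
L_2(x) = (x + 2)(x + 1) / [6] = (1/6)x^2 + (1/2)x + 1/3
P(x) = (-20)·L_0 + (-8)·L_1 + (-8)·L_2
  (-20)·L_0(x) = -(20/3)x^2 + 20/3
  (-8)·L_1(x) = 4x^2 + 4x - 8
  (-8)·L_2(x) = -(4/3)x^2 - 4x - 8/3
Adding term by term: -4x^2 - 4

P(x) = -4x^2 - 4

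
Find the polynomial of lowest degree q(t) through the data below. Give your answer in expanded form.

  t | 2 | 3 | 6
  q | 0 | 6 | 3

q(t) = -(7/4)t^2 + (59/4)t - 45/2

L_0(t) = (t - 3)(t - 6) / [4] = (1/4)t^2 - (9/4)t + 9/2
L_1(t) = (t - 2)(t - 6) / [-3] = -(1/3)t^2 + (8/3)t - 4
L_2(t) = (t - 2)(t - 3) / [12] = (1/12)t^2 - (5/12)t + 1/2
q(t) = 0·L_0 + 6·L_1 + 3·L_2
  0·L_0(t) = 0
  6·L_1(t) = -2t^2 + 16t - 24
  3·L_2(t) = (1/4)t^2 - (5/4)t + 3/2
Adding term by term: -(7/4)t^2 + (59/4)t - 45/2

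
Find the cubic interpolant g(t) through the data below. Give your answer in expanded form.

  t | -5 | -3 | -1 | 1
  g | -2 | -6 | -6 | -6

Build the Lagrange basis polynomials:
L_0(t) = (t + 3)(t + 1)(t - 1) / [-48] = -(1/48)t^3 - (1/16)t^2 + (1/48)t + 1/16
L_1(t) = (t + 5)(t + 1)(t - 1) / [16] = (1/16)t^3 + (5/16)t^2 - (1/16)t - 5/16
L_2(t) = (t + 5)(t + 3)(t - 1) / [-16] = -(1/16)t^3 - (7/16)t^2 - (7/16)t + 15/16
L_3(t) = (t + 5)(t + 3)(t + 1) / [48] = (1/48)t^3 + (3/16)t^2 + (23/48)t + 5/16
g(t) = (-2)·L_0 + (-6)·L_1 + (-6)·L_2 + (-6)·L_3
  (-2)·L_0(t) = (1/24)t^3 + (1/8)t^2 - (1/24)t - 1/8
  (-6)·L_1(t) = -(3/8)t^3 - (15/8)t^2 + (3/8)t + 15/8
  (-6)·L_2(t) = (3/8)t^3 + (21/8)t^2 + (21/8)t - 45/8
  (-6)·L_3(t) = -(1/8)t^3 - (9/8)t^2 - (23/8)t - 15/8
Adding term by term: -(1/12)t^3 - (1/4)t^2 + (1/12)t - 23/4

g(t) = -(1/12)t^3 - (1/4)t^2 + (1/12)t - 23/4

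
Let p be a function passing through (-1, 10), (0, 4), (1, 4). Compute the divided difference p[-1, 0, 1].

p[-1,0] = (4 - 10) / (0 - (-1)) = -6
p[0,1] = (4 - 4) / (1 - 0) = 0
p[-1,0,1] = (0 - (-6)) / (1 - (-1)) = 3

3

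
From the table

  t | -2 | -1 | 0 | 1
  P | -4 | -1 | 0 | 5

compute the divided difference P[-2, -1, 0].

-1

P[-2,-1] = (-1 - (-4)) / (-1 - (-2)) = 3
P[-1,0] = (0 - (-1)) / (0 - (-1)) = 1
P[-2,-1,0] = (1 - 3) / (0 - (-2)) = -1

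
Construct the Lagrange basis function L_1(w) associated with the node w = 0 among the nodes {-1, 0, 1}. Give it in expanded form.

L_1(w) = -w^2 + 1

L_1(w) = (w + 1)(w - 1) / [(1)·(-1)]
       = (w^2 - 1) / (-1)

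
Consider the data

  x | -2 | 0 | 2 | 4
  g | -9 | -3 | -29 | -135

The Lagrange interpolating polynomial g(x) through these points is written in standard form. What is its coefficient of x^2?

-4

Build the Lagrange basis polynomials:
L_0(x) = x(x - 2)(x - 4) / [-48] = -(1/48)x^3 + (1/8)x^2 - (1/6)x
L_1(x) = (x + 2)(x - 2)(x - 4) / [16] = (1/16)x^3 - (1/4)x^2 - (1/4)x + 1
L_2(x) = (x + 2)x(x - 4) / [-16] = -(1/16)x^3 + (1/8)x^2 + (1/2)x
L_3(x) = (x + 2)x(x - 2) / [48] = (1/48)x^3 - (1/12)x
g(x) = (-9)·L_0 + (-3)·L_1 + (-29)·L_2 + (-135)·L_3
Only the coefficient of x^2 is needed; take it from each L_i and combine:
(-9)·(1/8) + (-3)·(-1/4) + (-29)·(1/8) + (-135)·(0) = -4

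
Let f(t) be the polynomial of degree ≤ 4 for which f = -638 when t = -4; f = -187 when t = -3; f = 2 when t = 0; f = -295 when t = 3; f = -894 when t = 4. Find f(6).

-4318

L_0(6) = (9)·(6)·(3)·(2)/[(-1)·(-4)·(-7)·(-8)] = 81/56
L_1(6) = (10)·(6)·(3)·(2)/[(1)·(-3)·(-6)·(-7)] = -20/7
L_2(6) = (10)·(9)·(3)·(2)/[(4)·(3)·(-3)·(-4)] = 15/4
L_3(6) = (10)·(9)·(6)·(2)/[(7)·(6)·(3)·(-1)] = -60/7
L_4(6) = (10)·(9)·(6)·(3)/[(8)·(7)·(4)·(1)] = 405/56
Sum: (-638)·(81/56) + (-187)·(-20/7) + 2·(15/4) + (-295)·(-60/7) + (-894)·(405/56) = -4318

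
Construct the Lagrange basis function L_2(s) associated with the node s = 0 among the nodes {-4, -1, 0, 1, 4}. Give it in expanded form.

L_2(s) = (1/16)s^4 - (17/16)s^2 + 1

L_2(s) = (s + 4)(s + 1)(s - 1)(s - 4) / [(4)·(1)·(-1)·(-4)]
       = (s^4 - 17s^2 + 16) / (16)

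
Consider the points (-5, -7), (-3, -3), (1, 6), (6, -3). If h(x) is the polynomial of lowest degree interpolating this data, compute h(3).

L_0(3) = (6)·(2)·(-3)/[(-2)·(-6)·(-11)] = 3/11
L_1(3) = (8)·(2)·(-3)/[(2)·(-4)·(-9)] = -2/3
L_2(3) = (8)·(6)·(-3)/[(6)·(4)·(-5)] = 6/5
L_3(3) = (8)·(6)·(2)/[(11)·(9)·(5)] = 32/165
Sum: (-7)·(3/11) + (-3)·(-2/3) + 6·(6/5) + (-3)·(32/165) = 369/55

369/55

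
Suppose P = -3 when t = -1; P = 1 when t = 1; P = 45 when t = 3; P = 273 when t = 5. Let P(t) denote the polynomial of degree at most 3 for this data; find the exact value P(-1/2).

17/8

Using Newton's divided-difference form:
P[-1,1] = (1 - (-3)) / (1 - (-1)) = 2
P[1,3] = (45 - 1) / (3 - 1) = 22
P[3,5] = (273 - 45) / (5 - 3) = 114
P[-1,1,3] = (22 - 2) / (3 - (-1)) = 5
P[1,3,5] = (114 - 22) / (5 - 1) = 23
P[-1,1,3,5] = (23 - 5) / (5 - (-1)) = 3
P(-1/2) = -3 + 2·(1/2) + 5·(1/2)·(-3/2) + 3·(1/2)·(-3/2)·(-7/2) = 17/8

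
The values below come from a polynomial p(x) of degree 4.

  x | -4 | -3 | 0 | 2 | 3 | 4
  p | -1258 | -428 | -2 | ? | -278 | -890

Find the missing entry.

The 5 known values determine p uniquely (degree ≤ 4).
L_0(2) = (5)·(2)·(-1)·(-2)/[(-1)·(-4)·(-7)·(-8)] = 5/56
L_1(2) = (6)·(2)·(-1)·(-2)/[(1)·(-3)·(-6)·(-7)] = -4/21
L_2(2) = (6)·(5)·(-1)·(-2)/[(4)·(3)·(-3)·(-4)] = 5/12
L_3(2) = (6)·(5)·(2)·(-2)/[(7)·(6)·(3)·(-1)] = 20/21
L_4(2) = (6)·(5)·(2)·(-1)/[(8)·(7)·(4)·(1)] = -15/56
Sum: (-1258)·(5/56) + (-428)·(-4/21) + (-2)·(5/12) + (-278)·(20/21) + (-890)·(-15/56) = -58

-58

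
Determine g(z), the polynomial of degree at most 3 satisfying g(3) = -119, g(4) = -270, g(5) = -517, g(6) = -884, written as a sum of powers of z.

g(z) = -4z^3 - 3z - 2

Build the Lagrange basis polynomials:
L_0(z) = (z - 4)(z - 5)(z - 6) / [-6] = -(1/6)z^3 + (5/2)z^2 - (37/3)z + 20
L_1(z) = (z - 3)(z - 5)(z - 6) / [2] = (1/2)z^3 - 7z^2 + (63/2)z - 45
L_2(z) = (z - 3)(z - 4)(z - 6) / [-2] = -(1/2)z^3 + (13/2)z^2 - 27z + 36
L_3(z) = (z - 3)(z - 4)(z - 5) / [6] = (1/6)z^3 - 2z^2 + (47/6)z - 10
g(z) = (-119)·L_0 + (-270)·L_1 + (-517)·L_2 + (-884)·L_3
  (-119)·L_0(z) = (119/6)z^3 - (595/2)z^2 + (4403/3)z - 2380
  (-270)·L_1(z) = -135z^3 + 1890z^2 - 8505z + 12150
  (-517)·L_2(z) = (517/2)z^3 - (6721/2)z^2 + 13959z - 18612
  (-884)·L_3(z) = -(442/3)z^3 + 1768z^2 - (20774/3)z + 8840
Adding term by term: -4z^3 - 3z - 2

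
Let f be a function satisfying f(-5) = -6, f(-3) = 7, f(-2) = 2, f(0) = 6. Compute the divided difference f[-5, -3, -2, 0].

f[-5,-3] = (7 - (-6)) / (-3 - (-5)) = 13/2
f[-3,-2] = (2 - 7) / (-2 - (-3)) = -5
f[-2,0] = (6 - 2) / (0 - (-2)) = 2
f[-5,-3,-2] = (-5 - 13/2) / (-2 - (-5)) = -23/6
f[-3,-2,0] = (2 - (-5)) / (0 - (-3)) = 7/3
f[-5,-3,-2,0] = (7/3 - (-23/6)) / (0 - (-5)) = 37/30

37/30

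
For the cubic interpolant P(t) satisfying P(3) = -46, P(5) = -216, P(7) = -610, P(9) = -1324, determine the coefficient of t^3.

-2

Build the Lagrange basis polynomials:
L_0(t) = (t - 5)(t - 7)(t - 9) / [-48] = -(1/48)t^3 + (7/16)t^2 - (143/48)t + 105/16
L_1(t) = (t - 3)(t - 7)(t - 9) / [16] = (1/16)t^3 - (19/16)t^2 + (111/16)t - 189/16
L_2(t) = (t - 3)(t - 5)(t - 9) / [-16] = -(1/16)t^3 + (17/16)t^2 - (87/16)t + 135/16
L_3(t) = (t - 3)(t - 5)(t - 7) / [48] = (1/48)t^3 - (5/16)t^2 + (71/48)t - 35/16
P(t) = (-46)·L_0 + (-216)·L_1 + (-610)·L_2 + (-1324)·L_3
Only the coefficient of t^3 is needed; take it from each L_i and combine:
(-46)·(-1/48) + (-216)·(1/16) + (-610)·(-1/16) + (-1324)·(1/48) = -2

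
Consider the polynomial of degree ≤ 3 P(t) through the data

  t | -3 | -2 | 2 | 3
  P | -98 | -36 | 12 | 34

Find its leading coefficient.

2

L_0(t) = (t + 2)(t - 2)(t - 3) / [-30] = -(1/30)t^3 + (1/10)t^2 + (2/15)t - 2/5
L_1(t) = (t + 3)(t - 2)(t - 3) / [20] = (1/20)t^3 - (1/10)t^2 - (9/20)t + 9/10
L_2(t) = (t + 3)(t + 2)(t - 3) / [-20] = -(1/20)t^3 - (1/10)t^2 + (9/20)t + 9/10
L_3(t) = (t + 3)(t + 2)(t - 2) / [30] = (1/30)t^3 + (1/10)t^2 - (2/15)t - 2/5
P(t) = (-98)·L_0 + (-36)·L_1 + 12·L_2 + 34·L_3
Only the coefficient of t^3 is needed; take it from each L_i and combine:
(-98)·(-1/30) + (-36)·(1/20) + 12·(-1/20) + 34·(1/30) = 2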